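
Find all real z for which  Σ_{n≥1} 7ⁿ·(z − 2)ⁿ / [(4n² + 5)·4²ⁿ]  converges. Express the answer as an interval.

Ratio test: |a_{n+1}/a_n| = [(4n² + 5)/(4(n+1)² + 5)] · 7/16 → 7/16 as n → ∞.
Thus R = 1/(7/16) = 16/7.
Check z = 30/7: the series is dominated by a constant times Σ 1/n², which converges (p = 2 > 1).
When z = -2/7, the terms are on the order of 1/n², so the series converges absolutely by comparison with the p-series (p = 2 > 1).

[-2/7, 30/7]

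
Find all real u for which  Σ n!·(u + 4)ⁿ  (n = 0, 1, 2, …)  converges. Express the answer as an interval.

{-4}

The ratio of consecutive coefficients is (n+1) → ∞.
The ratio grows without bound, so the series diverges whenever (u + 4) ≠ 0; it converges only at u = -4. R = 0.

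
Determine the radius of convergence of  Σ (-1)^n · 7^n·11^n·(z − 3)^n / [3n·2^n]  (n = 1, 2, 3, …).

R = 2/77

By the ratio test, |a_{n+1}/a_n| = [3n/3(n+1)] · 7·11/2 → 77/2.
Convergence for |z − 3| · 77/2 < 1, i.e. |z − 3| < 2/77. So R = 2/77.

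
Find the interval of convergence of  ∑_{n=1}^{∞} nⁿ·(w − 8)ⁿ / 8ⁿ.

Root test: |a_n|^(1/n) = n/8 → ∞.
Since the n-th root of |a_n| is unbounded, the series converges only at w = 8; R = 0.

{8}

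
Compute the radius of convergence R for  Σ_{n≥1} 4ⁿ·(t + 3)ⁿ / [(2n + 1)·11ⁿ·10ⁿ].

Ratio test: |a_{n+1}/a_n| = [(2n + 1)/(2(n+1) + 1)] · 4/(11·10) → 2/55 as n → ∞.
The series converges when 2/55 · |t + 3| < 1, giving R = 55/2.

R = 55/2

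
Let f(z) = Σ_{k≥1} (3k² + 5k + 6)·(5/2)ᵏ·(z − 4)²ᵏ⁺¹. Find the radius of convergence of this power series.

R = √10/5

By the ratio test, |a_{k+1}/a_k| = [(3(k+1)² + 5(k+1) + 6)/(3k² + 5k + 6)] · 5/2 → 5/2.
Since the exponent of (z − 4) increases by 2 each term, convergence requires |z − 4|² < 2/5, hence R = √10/5.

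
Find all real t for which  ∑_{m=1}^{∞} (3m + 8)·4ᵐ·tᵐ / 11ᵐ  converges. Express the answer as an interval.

Ratio test: |a_{m+1}/a_m| = [(3(m+1) + 8)/(3m + 8)] · 4/11 → 4/11 as m → ∞.
Thus R = 1/(4/11) = 11/4.
Check t = 11/4: the terms have absolute value of order m, which does not tend to 0, so the series diverges by the divergence test.
Endpoint t = -11/4: the terms have absolute value of order m, which does not tend to 0, so the series diverges by the divergence test.

(-11/4, 11/4)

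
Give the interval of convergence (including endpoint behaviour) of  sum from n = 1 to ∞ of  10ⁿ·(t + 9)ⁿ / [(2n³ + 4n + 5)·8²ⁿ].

[-77/5, -13/5]

By the ratio test, |a_{n+1}/a_n| = [(2n³ + 4n + 5)/(2(n+1)³ + 4(n+1) + 5)] · 10/64 → 5/32.
Thus R = 1/(5/32) = 32/5.
When t = -13/5, absolute convergence follows by limit comparison with Σ 1/n³.
At t = -77/5: absolute convergence follows by limit comparison with Σ 1/n³.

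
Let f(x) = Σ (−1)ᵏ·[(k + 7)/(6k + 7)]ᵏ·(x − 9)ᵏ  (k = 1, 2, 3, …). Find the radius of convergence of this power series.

By the Cauchy root test, |a_k|^(1/k) = (k + 7)/(6k + 7) → 1/6.
The series converges when 1/6 · |x − 9| < 1, giving R = 6.

R = 6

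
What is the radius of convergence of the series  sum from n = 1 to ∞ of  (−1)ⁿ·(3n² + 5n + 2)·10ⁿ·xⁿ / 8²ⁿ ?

Ratio test: |a_{n+1}/a_n| = [(3(n+1)² + 5(n+1) + 2)/(3n² + 5n + 2)] · 10/64 → 5/32 as n → ∞.
Convergence for |x| · 5/32 < 1, i.e. |x| < 32/5. So R = 32/5.

R = 32/5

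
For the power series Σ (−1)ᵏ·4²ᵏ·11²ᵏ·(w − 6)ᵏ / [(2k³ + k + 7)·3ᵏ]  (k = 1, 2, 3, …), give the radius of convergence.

Ratio test: |a_{k+1}/a_k| = [(2k³ + k + 7)/(2(k+1)³ + (k+1) + 7)] · 16·121/3 → 1936/3 as k → ∞.
The series converges when 1936/3 · |w − 6| < 1, giving R = 3/1936.

R = 3/1936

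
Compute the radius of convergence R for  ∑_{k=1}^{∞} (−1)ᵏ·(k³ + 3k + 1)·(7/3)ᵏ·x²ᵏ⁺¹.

R = √21/7

Ratio test: |a_{k+1}/a_k| = [((k+1)³ + 3(k+1) + 1)/(k³ + 3k + 1)] · 7/3 → 7/3 as k → ∞.
Since the exponent of x increases by 2 each term, convergence requires |x|² < 3/7, hence R = √21/7.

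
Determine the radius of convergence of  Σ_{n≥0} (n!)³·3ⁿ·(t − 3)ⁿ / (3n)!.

R = 9

The ratio of consecutive coefficients is (n+1)³/[(3n+1)·(3n+2)·(3n+3)] · 3 → 1/9.
Thus R = 1/(1/9) = 9.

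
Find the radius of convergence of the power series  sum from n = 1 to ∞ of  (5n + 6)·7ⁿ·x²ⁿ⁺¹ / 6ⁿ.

R = √42/7

Apply the ratio test: |a_{n+1}| / |a_n| = [(5(n+1) + 6)/(5n + 6)] · 7/6, which tends to 7/6 as n → ∞.
Successive powers of x differ by 2, so the series converges when |x|² · 7/6 < 1, i.e. |x| < √(6/7). So R = √42/7.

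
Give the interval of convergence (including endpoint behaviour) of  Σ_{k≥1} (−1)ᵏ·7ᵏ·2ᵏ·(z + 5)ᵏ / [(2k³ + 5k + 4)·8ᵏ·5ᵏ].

Apply the ratio test: |a_{k+1}| / |a_k| = [(2k³ + 5k + 4)/(2(k+1)³ + 5(k+1) + 4)] · 7·2/(8·5), which tends to 7/20 as k → ∞.
Thus R = 1/(7/20) = 20/7.
When z = -15/7, absolute convergence follows by limit comparison with Σ 1/k³.
When z = -55/7, absolute convergence follows by limit comparison with Σ 1/k³.

[-55/7, -15/7]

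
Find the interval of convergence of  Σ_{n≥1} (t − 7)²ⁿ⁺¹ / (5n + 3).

(6, 8)

The ratio of consecutive coefficients is (5n + 3)/(5(n+1) + 3) → 1.
Successive powers of (t − 7) differ by 2, so the series converges when |t − 7|² · 1 < 1, i.e. |t − 7| < √(1) = 1. So R = 1.
At t = 8: the terms are asymptotic to a nonzero constant times 1/n, so the series diverges by limit comparison with Σ 1/n.
Check t = 6: comparison with the harmonic series Σ 1/n shows the series diverges.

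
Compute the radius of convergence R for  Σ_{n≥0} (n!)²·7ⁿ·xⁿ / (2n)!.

R = 4/7

The ratio of consecutive coefficients is (n+1)²/[(2n+1)·(2n+2)] · 7 → 7/4.
Thus R = 1/(7/4) = 4/7.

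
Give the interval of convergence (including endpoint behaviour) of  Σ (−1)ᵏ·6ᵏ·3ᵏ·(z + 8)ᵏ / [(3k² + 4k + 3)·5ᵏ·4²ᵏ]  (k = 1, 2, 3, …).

The ratio of consecutive coefficients is [(3k² + 4k + 3)/(3(k+1)² + 4(k+1) + 3)] · 6·3/(5·16) → 9/40.
The series converges when 9/40 · |z + 8| < 1, giving R = 40/9.
Endpoint z = -32/9: the terms are on the order of 1/k², so the series converges absolutely by comparison with the p-series (p = 2 > 1).
When z = -112/9, absolute convergence follows by limit comparison with Σ 1/k².

[-112/9, -32/9]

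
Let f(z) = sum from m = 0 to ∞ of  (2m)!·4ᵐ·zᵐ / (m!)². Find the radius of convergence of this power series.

The ratio of consecutive coefficients is (2m+1)·(2m+2)/(m+1)² · 4 → 16.
Convergence for |z| · 16 < 1, i.e. |z| < 1/16. So R = 1/16.

R = 1/16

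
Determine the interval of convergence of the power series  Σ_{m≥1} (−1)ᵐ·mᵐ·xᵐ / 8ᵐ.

Applying the root test, |a_m|^(1/m) = m/8 → ∞.
The root grows without bound, so R = 0 (convergence only at x = 0).

{0}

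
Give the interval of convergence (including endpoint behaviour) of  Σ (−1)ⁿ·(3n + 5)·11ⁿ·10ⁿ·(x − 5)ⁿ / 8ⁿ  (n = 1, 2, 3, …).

(271/55, 279/55)

The ratio of consecutive coefficients is [(3(n+1) + 5)/(3n + 5)] · 11·10/8 → 55/4.
The series converges when 55/4 · |x − 5| < 1, giving R = 4/55.
Check x = 279/55: the terms have absolute value of order n, which does not tend to 0, so the series diverges by the divergence test.
When x = 271/55, the terms have absolute value of order n, which does not tend to 0, so the series diverges by the divergence test.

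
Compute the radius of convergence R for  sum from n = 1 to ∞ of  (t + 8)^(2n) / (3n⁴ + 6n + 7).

The ratio of consecutive coefficients is (3n⁴ + 6n + 7)/(3(n+1)⁴ + 6(n+1) + 7) → 1.
Successive powers of (t + 8) differ by 2, so the series converges when |t + 8|² · 1 < 1, i.e. |t + 8| < √(1) = 1. So R = 1.

R = 1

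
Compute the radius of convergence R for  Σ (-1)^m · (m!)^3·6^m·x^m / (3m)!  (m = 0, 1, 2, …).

Ratio test: |a_{m+1}/a_m| = (m+1)³/[(3m+1)·(3m+2)·(3m+3)] · 6 → 2/9 as m → ∞.
Thus R = 1/(2/9) = 9/2.

R = 9/2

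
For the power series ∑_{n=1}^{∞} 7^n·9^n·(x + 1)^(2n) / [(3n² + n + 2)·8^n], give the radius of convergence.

R = 2√14/21

Ratio test: |a_{n+1}/a_n| = [(3n² + n + 2)/(3(n+1)² + (n+1) + 2)] · 7·9/8 → 63/8 as n → ∞.
Since the exponent of (x + 1) increases by 2 each term, convergence requires |x + 1|² < 8/63, hence R = 2√14/21.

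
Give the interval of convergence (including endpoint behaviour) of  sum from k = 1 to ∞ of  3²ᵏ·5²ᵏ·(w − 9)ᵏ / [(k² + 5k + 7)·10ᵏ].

Ratio test: |a_{k+1}/a_k| = [(k² + 5k + 7)/((k+1)² + 5(k+1) + 7)] · 9·25/10 → 45/2 as k → ∞.
Convergence for |w − 9| · 45/2 < 1, i.e. |w − 9| < 2/45. So R = 2/45.
At w = 407/45: the series is dominated by a constant times Σ 1/k², which converges (p = 2 > 1).
Endpoint w = 403/45: the terms are on the order of 1/k², so the series converges absolutely by comparison with the p-series (p = 2 > 1).

[403/45, 407/45]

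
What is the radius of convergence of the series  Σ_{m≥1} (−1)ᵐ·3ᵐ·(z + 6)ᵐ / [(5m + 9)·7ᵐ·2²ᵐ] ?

The ratio of consecutive coefficients is [(5m + 9)/(5(m+1) + 9)] · 3/(7·4) → 3/28.
Hence the series converges for |z + 6| < 1/(3/28) = 28/3, so the radius of convergence is 28/3.

R = 28/3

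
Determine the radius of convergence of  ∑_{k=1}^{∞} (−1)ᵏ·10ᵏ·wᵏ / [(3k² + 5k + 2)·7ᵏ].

The ratio of consecutive coefficients is [(3k² + 5k + 2)/(3(k+1)² + 5(k+1) + 2)] · 10/7 → 10/7.
Hence the series converges for |w| < 1/(10/7) = 7/10, so the radius of convergence is 7/10.

R = 7/10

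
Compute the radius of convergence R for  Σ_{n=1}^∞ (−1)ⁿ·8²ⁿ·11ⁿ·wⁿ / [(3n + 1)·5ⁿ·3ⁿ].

R = 15/704

Ratio test: |a_{n+1}/a_n| = [(3n + 1)/(3(n+1) + 1)] · 64·11/(5·3) → 704/15 as n → ∞.
Thus R = 1/(704/15) = 15/704.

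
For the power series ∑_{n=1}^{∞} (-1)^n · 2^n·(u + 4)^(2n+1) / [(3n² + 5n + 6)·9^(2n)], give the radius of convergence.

Ratio test: |a_{n+1}/a_n| = [(3n² + 5n + 6)/(3(n+1)² + 5(n+1) + 6)] · 2/81 → 2/81 as n → ∞.
Since the exponent of (u + 4) increases by 2 each term, convergence requires |u + 4|² < 81/2, hence R = 9√2/2.

R = 9√2/2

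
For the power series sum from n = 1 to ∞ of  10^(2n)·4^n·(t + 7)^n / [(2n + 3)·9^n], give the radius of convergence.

R = 9/400

By the ratio test, |a_{n+1}/a_n| = [(2n + 3)/(2(n+1) + 3)] · 100·4/9 → 400/9.
Convergence for |t + 7| · 400/9 < 1, i.e. |t + 7| < 9/400. So R = 9/400.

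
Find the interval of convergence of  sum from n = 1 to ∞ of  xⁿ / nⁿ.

(−∞, ∞)

By the Cauchy root test, |a_n|^(1/n) = 1/n → 0.
Since the n-th root of |a_n| tends to 0, the series converges for all real x; R = ∞.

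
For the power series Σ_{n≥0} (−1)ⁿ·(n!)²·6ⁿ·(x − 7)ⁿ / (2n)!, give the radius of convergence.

R = 2/3

Ratio test: |a_{n+1}/a_n| = (n+1)²/[(2n+1)·(2n+2)] · 6 → 3/2 as n → ∞.
Hence the series converges for |x − 7| < 1/(3/2) = 2/3, so the radius of convergence is 2/3.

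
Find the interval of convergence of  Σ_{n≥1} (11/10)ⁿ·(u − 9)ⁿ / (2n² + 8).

[89/11, 109/11]

By the ratio test, |a_{n+1}/a_n| = [(2n² + 8)/(2(n+1)² + 8)] · 11/10 → 11/10.
Convergence for |u − 9| · 11/10 < 1, i.e. |u − 9| < 10/11. So R = 10/11.
When u = 109/11, the series is dominated by a constant times Σ 1/n², which converges (p = 2 > 1).
When u = 89/11, the terms are on the order of 1/n², so the series converges absolutely by comparison with the p-series (p = 2 > 1).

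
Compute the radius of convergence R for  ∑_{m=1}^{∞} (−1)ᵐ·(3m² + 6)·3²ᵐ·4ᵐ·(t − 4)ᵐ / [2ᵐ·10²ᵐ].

R = 50/9

Ratio test: |a_{m+1}/a_m| = [(3(m+1)² + 6)/(3m² + 6)] · 9·4/(2·100) → 9/50 as m → ∞.
Thus R = 1/(9/50) = 50/9.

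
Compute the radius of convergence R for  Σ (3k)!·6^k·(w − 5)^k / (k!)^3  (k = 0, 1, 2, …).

R = 1/162

Ratio test: |a_{k+1}/a_k| = (3k+1)·(3k+2)·(3k+3)/(k+1)³ · 6 → 162 as k → ∞.
Convergence for |w − 5| · 162 < 1, i.e. |w − 5| < 1/162. So R = 1/162.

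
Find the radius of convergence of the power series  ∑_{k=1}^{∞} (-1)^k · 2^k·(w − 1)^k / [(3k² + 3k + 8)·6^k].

R = 3

The ratio of consecutive coefficients is [(3k² + 3k + 8)/(3(k+1)² + 3(k+1) + 8)] · 2/6 → 1/3.
Convergence for |w − 1| · 1/3 < 1, i.e. |w − 1| < 3. So R = 3.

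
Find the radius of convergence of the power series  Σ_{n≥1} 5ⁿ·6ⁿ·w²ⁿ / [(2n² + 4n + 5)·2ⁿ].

R = √15/15

The ratio of consecutive coefficients is [(2n² + 4n + 5)/(2(n+1)² + 4(n+1) + 5)] · 5·6/2 → 15.
Writing y = w², the series in y has radius 1/15, so |w| < √(1/15) and R = √15/15.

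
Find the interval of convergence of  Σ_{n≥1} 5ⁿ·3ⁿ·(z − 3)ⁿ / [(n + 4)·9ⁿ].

[12/5, 18/5)

Apply the ratio test: |a_{n+1}| / |a_n| = [(n + 4)/((n+1) + 4)] · 5·3/9, which tends to 5/3 as n → ∞.
Hence the series converges for |z − 3| < 1/(5/3) = 3/5, so the radius of convergence is 3/5.
When z = 18/5, the terms behave like c/n; limit comparison with the harmonic series gives divergence.
When z = 12/5, an alternating series whose terms decrease to 0 in absolute value, so it converges by the Leibniz criterion.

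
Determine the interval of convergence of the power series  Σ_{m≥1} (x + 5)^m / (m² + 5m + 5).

[-6, -4]

Ratio test: |a_{m+1}/a_m| = (m² + 5m + 5)/((m+1)² + 5(m+1) + 5) → 1 as m → ∞.
Hence R = 1.
Endpoint x = -4: absolute convergence follows by limit comparison with Σ 1/m².
At x = -6: the series is dominated by a constant times Σ 1/m², which converges (p = 2 > 1).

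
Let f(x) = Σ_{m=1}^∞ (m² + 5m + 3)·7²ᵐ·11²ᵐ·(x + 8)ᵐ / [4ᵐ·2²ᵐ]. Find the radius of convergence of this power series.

Apply the ratio test: |a_{m+1}| / |a_m| = [((m+1)² + 5(m+1) + 3)/(m² + 5m + 3)] · 49·121/(4·4), which tends to 5929/16 as m → ∞.
The series converges when 5929/16 · |x + 8| < 1, giving R = 16/5929.

R = 16/5929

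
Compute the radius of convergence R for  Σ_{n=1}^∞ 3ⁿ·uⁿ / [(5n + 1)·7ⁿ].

Apply the ratio test: |a_{n+1}| / |a_n| = [(5n + 1)/(5(n+1) + 1)] · 3/7, which tends to 3/7 as n → ∞.
Convergence for |u| · 3/7 < 1, i.e. |u| < 7/3. So R = 7/3.

R = 7/3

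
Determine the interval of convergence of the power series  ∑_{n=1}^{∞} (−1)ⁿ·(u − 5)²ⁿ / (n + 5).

Apply the ratio test: |a_{n+1}| / |a_n| = (n + 5)/((n+1) + 5), which tends to 1 as n → ∞.
Since the exponent of (u − 5) increases by 2 each term, convergence requires |u − 5|² < 1, hence R = 1.
Check u = 6: convergence follows from the alternating series test (terms decrease monotonically to 0).
Check u = 4: the terms alternate in sign and decrease monotonically to 0 in absolute value (size ~ c/n), so the alternating series test gives convergence.

[4, 6]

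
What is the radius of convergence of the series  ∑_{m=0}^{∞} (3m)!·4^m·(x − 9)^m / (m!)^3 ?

The ratio of consecutive coefficients is (3m+1)·(3m+2)·(3m+3)/(m+1)³ · 4 → 108.
The series converges when 108 · |x − 9| < 1, giving R = 1/108.

R = 1/108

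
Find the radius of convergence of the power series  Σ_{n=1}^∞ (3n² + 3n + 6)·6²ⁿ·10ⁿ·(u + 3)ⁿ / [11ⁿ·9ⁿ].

R = 11/40

Apply the ratio test: |a_{n+1}| / |a_n| = [(3(n+1)² + 3(n+1) + 6)/(3n² + 3n + 6)] · 36·10/(11·9), which tends to 40/11 as n → ∞.
Thus R = 1/(40/11) = 11/40.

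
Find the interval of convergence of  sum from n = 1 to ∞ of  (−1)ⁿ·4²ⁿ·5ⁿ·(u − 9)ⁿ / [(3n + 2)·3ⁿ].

(717/80, 723/80]

Ratio test: |a_{n+1}/a_n| = [(3n + 2)/(3(n+1) + 2)] · 16·5/3 → 80/3 as n → ∞.
Thus R = 1/(80/3) = 3/80.
At u = 723/80: the terms alternate in sign and decrease monotonically to 0 in absolute value (size ~ c/n), so the alternating series test gives convergence.
Endpoint u = 717/80: the terms behave like c/n; limit comparison with the harmonic series gives divergence.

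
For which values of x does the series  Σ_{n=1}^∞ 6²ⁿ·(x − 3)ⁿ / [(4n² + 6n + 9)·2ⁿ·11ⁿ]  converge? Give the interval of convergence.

By the ratio test, |a_{n+1}/a_n| = [(4n² + 6n + 9)/(4(n+1)² + 6(n+1) + 9)] · 36/(2·11) → 18/11.
Hence the series converges for |x − 3| < 1/(18/11) = 11/18, so the radius of convergence is 11/18.
Check x = 65/18: absolute convergence follows by limit comparison with Σ 1/n².
Endpoint x = 43/18: the series is dominated by a constant times Σ 1/n², which converges (p = 2 > 1).

[43/18, 65/18]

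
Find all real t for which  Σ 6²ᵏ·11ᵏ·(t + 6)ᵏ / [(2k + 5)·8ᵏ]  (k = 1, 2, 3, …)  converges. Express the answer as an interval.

Ratio test: |a_{k+1}/a_k| = [(2k + 5)/(2(k+1) + 5)] · 36·11/8 → 99/2 as k → ∞.
Thus R = 1/(99/2) = 2/99.
Check t = -592/99: the terms are asymptotic to a nonzero constant times 1/k, so the series diverges by limit comparison with Σ 1/k.
Endpoint t = -596/99: the terms alternate in sign and decrease monotonically to 0 in absolute value (size ~ c/k), so the alternating series test gives convergence.

[-596/99, -592/99)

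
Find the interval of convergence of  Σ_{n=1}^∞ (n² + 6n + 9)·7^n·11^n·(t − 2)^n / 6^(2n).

(118/77, 190/77)

Ratio test: |a_{n+1}/a_n| = [((n+1)² + 6(n+1) + 9)/(n² + 6n + 9)] · 7·11/36 → 77/36 as n → ∞.
The series converges when 77/36 · |t − 2| < 1, giving R = 36/77.
Check t = 190/77: the terms have absolute value of order n², which does not tend to 0, so the series diverges by the divergence test.
Endpoint t = 118/77: the n-th term does not approach 0; divergence by the term test.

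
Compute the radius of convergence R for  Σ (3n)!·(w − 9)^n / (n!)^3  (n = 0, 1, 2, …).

R = 1/27

The ratio of consecutive coefficients is (3n+1)·(3n+2)·(3n+3)/(n+1)³ → 27.
The series converges when 27 · |w − 9| < 1, giving R = 1/27.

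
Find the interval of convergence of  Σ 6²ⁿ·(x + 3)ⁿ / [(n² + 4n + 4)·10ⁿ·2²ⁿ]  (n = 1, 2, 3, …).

[-37/9, -17/9]

By the ratio test, |a_{n+1}/a_n| = [(n² + 4n + 4)/((n+1)² + 4(n+1) + 4)] · 36/(10·4) → 9/10.
The series converges when 9/10 · |x + 3| < 1, giving R = 10/9.
Endpoint x = -17/9: the series is dominated by a constant times Σ 1/n², which converges (p = 2 > 1).
When x = -37/9, the terms are on the order of 1/n², so the series converges absolutely by comparison with the p-series (p = 2 > 1).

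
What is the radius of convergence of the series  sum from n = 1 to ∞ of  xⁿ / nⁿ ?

R = ∞

Root test: |a_n|^(1/n) = 1/n → 0.
The limit is 0 for every x, so R = ∞.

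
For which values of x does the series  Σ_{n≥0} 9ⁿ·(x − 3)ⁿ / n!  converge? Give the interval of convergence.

Ratio test: |a_{n+1}/a_n| = 9 · 1/(n+1) → 0 as n → ∞.
The limit is 0, so the series converges for all x; R = ∞.

(−∞, ∞)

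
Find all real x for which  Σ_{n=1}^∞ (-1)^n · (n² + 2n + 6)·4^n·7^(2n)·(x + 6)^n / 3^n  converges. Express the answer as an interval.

Ratio test: |a_{n+1}/a_n| = [((n+1)² + 2(n+1) + 6)/(n² + 2n + 6)] · 4·49/3 → 196/3 as n → ∞.
Thus R = 1/(196/3) = 3/196.
Endpoint x = -1173/196: the terms have absolute value of order n², which does not tend to 0, so the series diverges by the divergence test.
When x = -1179/196, the terms do not tend to 0, so the series diverges.

(-1179/196, -1173/196)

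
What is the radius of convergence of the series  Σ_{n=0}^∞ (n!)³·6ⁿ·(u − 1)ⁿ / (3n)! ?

Apply the ratio test: |a_{n+1}| / |a_n| = (n+1)³/[(3n+1)·(3n+2)·(3n+3)] · 6, which tends to 2/9 as n → ∞.
The series converges when 2/9 · |u − 1| < 1, giving R = 9/2.

R = 9/2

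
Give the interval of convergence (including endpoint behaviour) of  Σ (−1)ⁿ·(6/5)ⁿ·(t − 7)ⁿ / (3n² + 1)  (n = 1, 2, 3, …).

[37/6, 47/6]

Ratio test: |a_{n+1}/a_n| = [(3n² + 1)/(3(n+1)² + 1)] · 6/5 → 6/5 as n → ∞.
The series converges when 6/5 · |t − 7| < 1, giving R = 5/6.
Check t = 47/6: the terms are on the order of 1/n², so the series converges absolutely by comparison with the p-series (p = 2 > 1).
Check t = 37/6: the terms are on the order of 1/n², so the series converges absolutely by comparison with the p-series (p = 2 > 1).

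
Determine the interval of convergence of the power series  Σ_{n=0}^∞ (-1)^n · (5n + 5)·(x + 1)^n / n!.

(−∞, ∞)

Ratio test: |a_{n+1}/a_n| = (5(n+1) + 5)/(5n + 5) · 1/(n+1) → 0 as n → ∞.
The limit is 0, so the series converges for all x; R = ∞.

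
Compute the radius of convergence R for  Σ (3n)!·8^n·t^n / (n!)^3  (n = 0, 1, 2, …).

R = 1/216

Ratio test: |a_{n+1}/a_n| = (3n+1)·(3n+2)·(3n+3)/(n+1)³ · 8 → 216 as n → ∞.
Thus R = 1/(216) = 1/216.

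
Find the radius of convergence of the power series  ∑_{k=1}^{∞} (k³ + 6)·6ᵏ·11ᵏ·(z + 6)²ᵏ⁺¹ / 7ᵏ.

R = √462/66

The ratio of consecutive coefficients is [((k+1)³ + 6)/(k³ + 6)] · 6·11/7 → 66/7.
Successive powers of (z + 6) differ by 2, so the series converges when |z + 6|² · 66/7 < 1, i.e. |z + 6| < √(7/66). So R = √462/66.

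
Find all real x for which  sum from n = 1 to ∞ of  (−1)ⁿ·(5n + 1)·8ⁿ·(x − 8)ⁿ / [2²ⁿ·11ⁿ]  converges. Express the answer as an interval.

(5/2, 27/2)

Apply the ratio test: |a_{n+1}| / |a_n| = [(5(n+1) + 1)/(5n + 1)] · 8/(4·11), which tends to 2/11 as n → ∞.
Convergence for |x − 8| · 2/11 < 1, i.e. |x − 8| < 11/2. So R = 11/2.
Endpoint x = 27/2: the terms do not tend to 0, so the series diverges.
At x = 5/2: the terms have absolute value of order n, which does not tend to 0, so the series diverges by the divergence test.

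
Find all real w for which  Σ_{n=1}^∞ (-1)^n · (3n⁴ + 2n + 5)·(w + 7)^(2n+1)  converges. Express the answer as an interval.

Apply the ratio test: |a_{n+1}| / |a_n| = (3(n+1)⁴ + 2(n+1) + 5)/(3n⁴ + 2n + 5), which tends to 1 as n → ∞.
Since the exponent of (w + 7) increases by 2 each term, convergence requires |w + 7|² < 1, hence R = 1.
Endpoint w = -6: the terms have absolute value of order n⁴, which does not tend to 0, so the series diverges by the divergence test.
Check w = -8: the n-th term does not approach 0; divergence by the term test.

(-8, -6)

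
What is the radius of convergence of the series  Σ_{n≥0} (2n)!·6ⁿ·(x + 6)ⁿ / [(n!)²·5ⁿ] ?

Apply the ratio test: |a_{n+1}| / |a_n| = (2n+1)·(2n+2)/(n+1)² · 6/5, which tends to 24/5 as n → ∞.
Hence the series converges for |x + 6| < 1/(24/5) = 5/24, so the radius of convergence is 5/24.

R = 5/24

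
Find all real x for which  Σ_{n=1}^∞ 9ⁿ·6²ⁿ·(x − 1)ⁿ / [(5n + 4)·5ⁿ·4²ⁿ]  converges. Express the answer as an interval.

Ratio test: |a_{n+1}/a_n| = [(5n + 4)/(5(n+1) + 4)] · 9·36/(5·16) → 81/20 as n → ∞.
Hence the series converges for |x − 1| < 1/(81/20) = 20/81, so the radius of convergence is 20/81.
When x = 101/81, the terms behave like c/n; limit comparison with the harmonic series gives divergence.
Endpoint x = 61/81: an alternating series whose terms decrease to 0 in absolute value, so it converges by the Leibniz criterion.

[61/81, 101/81)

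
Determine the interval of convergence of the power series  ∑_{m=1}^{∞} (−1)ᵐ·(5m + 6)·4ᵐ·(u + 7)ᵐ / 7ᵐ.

(-35/4, -21/4)

Ratio test: |a_{m+1}/a_m| = [(5(m+1) + 6)/(5m + 6)] · 4/7 → 4/7 as m → ∞.
Thus R = 1/(4/7) = 7/4.
At u = -21/4: the m-th term does not approach 0; divergence by the term test.
Check u = -35/4: the m-th term does not approach 0; divergence by the term test.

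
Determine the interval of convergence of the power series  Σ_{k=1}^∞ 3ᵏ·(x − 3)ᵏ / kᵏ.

Root test: |a_k|^(1/k) = 3/k → 0.
The limit is 0 for every x, so R = ∞.

(−∞, ∞)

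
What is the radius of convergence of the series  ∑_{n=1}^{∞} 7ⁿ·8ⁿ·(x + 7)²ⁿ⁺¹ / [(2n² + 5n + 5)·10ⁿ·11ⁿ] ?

R = √385/14

The ratio of consecutive coefficients is [(2n² + 5n + 5)/(2(n+1)² + 5(n+1) + 5)] · 7·8/(10·11) → 28/55.
Since the exponent of (x + 7) increases by 2 each term, convergence requires |x + 7|² < 55/28, hence R = √385/14.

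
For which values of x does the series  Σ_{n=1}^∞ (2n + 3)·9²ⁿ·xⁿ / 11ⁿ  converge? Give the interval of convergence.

(-11/81, 11/81)

Ratio test: |a_{n+1}/a_n| = [(2(n+1) + 3)/(2n + 3)] · 81/11 → 81/11 as n → ∞.
Convergence for |x| · 81/11 < 1, i.e. |x| < 11/81. So R = 11/81.
Endpoint x = 11/81: the n-th term does not approach 0; divergence by the term test.
When x = -11/81, the n-th term does not approach 0; divergence by the term test.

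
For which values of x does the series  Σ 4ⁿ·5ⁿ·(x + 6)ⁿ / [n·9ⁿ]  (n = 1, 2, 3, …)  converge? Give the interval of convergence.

[-129/20, -111/20)

Apply the ratio test: |a_{n+1}| / |a_n| = [n/(n+1)] · 4·5/9, which tends to 20/9 as n → ∞.
Convergence for |x + 6| · 20/9 < 1, i.e. |x + 6| < 9/20. So R = 9/20.
When x = -111/20, the terms are asymptotic to a nonzero constant times 1/n, so the series diverges by limit comparison with Σ 1/n.
Check x = -129/20: convergence follows from the alternating series test (terms decrease monotonically to 0).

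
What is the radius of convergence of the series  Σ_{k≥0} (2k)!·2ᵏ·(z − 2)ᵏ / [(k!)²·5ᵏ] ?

R = 5/8

Apply the ratio test: |a_{k+1}| / |a_k| = (2k+1)·(2k+2)/(k+1)² · 2/5, which tends to 8/5 as k → ∞.
Convergence for |z − 2| · 8/5 < 1, i.e. |z − 2| < 5/8. So R = 5/8.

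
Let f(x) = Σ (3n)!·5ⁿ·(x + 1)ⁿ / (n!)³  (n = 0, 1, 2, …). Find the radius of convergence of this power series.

Apply the ratio test: |a_{n+1}| / |a_n| = (3n+1)·(3n+2)·(3n+3)/(n+1)³ · 5, which tends to 135 as n → ∞.
Convergence for |x + 1| · 135 < 1, i.e. |x + 1| < 1/135. So R = 1/135.

R = 1/135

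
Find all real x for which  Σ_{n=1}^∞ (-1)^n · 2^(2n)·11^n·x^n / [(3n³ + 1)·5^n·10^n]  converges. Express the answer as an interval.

[-25/22, 25/22]

The ratio of consecutive coefficients is [(3n³ + 1)/(3(n+1)³ + 1)] · 4·11/(5·10) → 22/25.
Convergence for |x| · 22/25 < 1, i.e. |x| < 25/22. So R = 25/22.
At x = 25/22: the terms are on the order of 1/n³, so the series converges absolutely by comparison with the p-series (p = 3 > 1).
Check x = -25/22: the terms are on the order of 1/n³, so the series converges absolutely by comparison with the p-series (p = 3 > 1).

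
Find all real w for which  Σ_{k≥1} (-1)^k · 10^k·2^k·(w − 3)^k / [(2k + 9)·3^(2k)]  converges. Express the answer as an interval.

The ratio of consecutive coefficients is [(2k + 9)/(2(k+1) + 9)] · 10·2/9 → 20/9.
The series converges when 20/9 · |w − 3| < 1, giving R = 9/20.
Endpoint w = 69/20: an alternating series whose terms decrease to 0 in absolute value, so it converges by the Leibniz criterion.
At w = 51/20: comparison with the harmonic series Σ 1/k shows the series diverges.

(51/20, 69/20]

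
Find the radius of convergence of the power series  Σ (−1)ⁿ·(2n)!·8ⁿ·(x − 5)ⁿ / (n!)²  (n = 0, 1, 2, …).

R = 1/32

Ratio test: |a_{n+1}/a_n| = (2n+1)·(2n+2)/(n+1)² · 8 → 32 as n → ∞.
Hence the series converges for |x − 5| < 1/(32) = 1/32, so the radius of convergence is 1/32.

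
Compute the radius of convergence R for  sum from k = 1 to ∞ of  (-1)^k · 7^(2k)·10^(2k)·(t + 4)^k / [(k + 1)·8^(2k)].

The ratio of consecutive coefficients is [(k + 1)/((k+1) + 1)] · 49·100/64 → 1225/16.
The series converges when 1225/16 · |t + 4| < 1, giving R = 16/1225.

R = 16/1225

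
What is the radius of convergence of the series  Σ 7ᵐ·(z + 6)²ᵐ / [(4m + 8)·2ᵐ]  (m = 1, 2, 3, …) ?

R = √14/7

Ratio test: |a_{m+1}/a_m| = [(4m + 8)/(4(m+1) + 8)] · 7/2 → 7/2 as m → ∞.
Writing y = (z + 6)², the series in y has radius 2/7, so |z + 6| < √(2/7) and R = √14/7.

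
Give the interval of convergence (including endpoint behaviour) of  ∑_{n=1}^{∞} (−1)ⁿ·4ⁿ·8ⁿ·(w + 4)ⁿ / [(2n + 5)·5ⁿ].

Apply the ratio test: |a_{n+1}| / |a_n| = [(2n + 5)/(2(n+1) + 5)] · 4·8/5, which tends to 32/5 as n → ∞.
Thus R = 1/(32/5) = 5/32.
When w = -123/32, convergence follows from the alternating series test (terms decrease monotonically to 0).
Endpoint w = -133/32: comparison with the harmonic series Σ 1/n shows the series diverges.

(-133/32, -123/32]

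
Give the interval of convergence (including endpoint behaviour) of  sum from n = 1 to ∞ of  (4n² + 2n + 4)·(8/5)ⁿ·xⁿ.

(-5/8, 5/8)

Ratio test: |a_{n+1}/a_n| = [(4(n+1)² + 2(n+1) + 4)/(4n² + 2n + 4)] · 8/5 → 8/5 as n → ∞.
Convergence for |x| · 8/5 < 1, i.e. |x| < 5/8. So R = 5/8.
When x = 5/8, the n-th term does not approach 0; divergence by the term test.
Endpoint x = -5/8: the n-th term does not approach 0; divergence by the term test.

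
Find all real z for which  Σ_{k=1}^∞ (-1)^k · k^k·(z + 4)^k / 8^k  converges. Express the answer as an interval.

By the Cauchy root test, |a_k|^(1/k) = k/8 → ∞.
Since the k-th root of |a_k| is unbounded, the series converges only at z = -4; R = 0.

{-4}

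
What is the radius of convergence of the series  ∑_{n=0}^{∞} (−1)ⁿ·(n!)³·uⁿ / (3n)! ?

By the ratio test, |a_{n+1}/a_n| = (n+1)³/[(3n+1)·(3n+2)·(3n+3)] → 1/27.
Hence the series converges for |u| < 1/(1/27) = 27, so the radius of convergence is 27.

R = 27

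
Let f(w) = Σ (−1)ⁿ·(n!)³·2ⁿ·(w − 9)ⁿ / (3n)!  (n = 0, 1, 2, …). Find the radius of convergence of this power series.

R = 27/2

The ratio of consecutive coefficients is (n+1)³/[(3n+1)·(3n+2)·(3n+3)] · 2 → 2/27.
Hence the series converges for |w − 9| < 1/(2/27) = 27/2, so the radius of convergence is 27/2.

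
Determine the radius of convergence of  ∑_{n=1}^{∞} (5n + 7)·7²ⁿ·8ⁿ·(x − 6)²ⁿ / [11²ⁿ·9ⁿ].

R = 33√2/28

The ratio of consecutive coefficients is [(5(n+1) + 7)/(5n + 7)] · 49·8/(121·9) → 392/1089.
Successive powers of (x − 6) differ by 2, so the series converges when |x − 6|² · 392/1089 < 1, i.e. |x − 6| < √(1089/392). So R = 33√2/28.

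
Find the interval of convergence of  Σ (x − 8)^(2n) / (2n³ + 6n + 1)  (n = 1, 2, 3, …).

[7, 9]

Ratio test: |a_{n+1}/a_n| = (2n³ + 6n + 1)/(2(n+1)³ + 6(n+1) + 1) → 1 as n → ∞.
Writing y = (x − 8)², the series in y has radius 1, so |x − 8| < √(1) = 1 and R = 1.
When x = 9, the series is dominated by a constant times Σ 1/n³, which converges (p = 3 > 1).
Endpoint x = 7: absolute convergence follows by limit comparison with Σ 1/n³.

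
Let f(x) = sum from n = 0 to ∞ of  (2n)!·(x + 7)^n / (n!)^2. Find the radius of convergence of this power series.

Apply the ratio test: |a_{n+1}| / |a_n| = (2n+1)·(2n+2)/(n+1)², which tends to 4 as n → ∞.
The series converges when 4 · |x + 7| < 1, giving R = 1/4.

R = 1/4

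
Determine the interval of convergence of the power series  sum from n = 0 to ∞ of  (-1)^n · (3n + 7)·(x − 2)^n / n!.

(−∞, ∞)

By the ratio test, |a_{n+1}/a_n| = (3(n+1) + 7)/(3n + 7) · 1/(n+1) → 0.
Since the limit is 0 < 1 for every x, the series converges on all of ℝ and R = ∞.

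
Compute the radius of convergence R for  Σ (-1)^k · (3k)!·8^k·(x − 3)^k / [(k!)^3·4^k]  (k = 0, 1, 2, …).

Ratio test: |a_{k+1}/a_k| = (3k+1)·(3k+2)·(3k+3)/(k+1)³ · 8/4 → 54 as k → ∞.
Hence the series converges for |x − 3| < 1/(54) = 1/54, so the radius of convergence is 1/54.

R = 1/54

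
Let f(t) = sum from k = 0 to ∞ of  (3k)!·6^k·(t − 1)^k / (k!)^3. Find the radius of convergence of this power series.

R = 1/162

By the ratio test, |a_{k+1}/a_k| = (3k+1)·(3k+2)·(3k+3)/(k+1)³ · 6 → 162.
The series converges when 162 · |t − 1| < 1, giving R = 1/162.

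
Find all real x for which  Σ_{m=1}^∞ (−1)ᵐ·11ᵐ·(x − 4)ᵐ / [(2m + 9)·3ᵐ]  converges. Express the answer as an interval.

By the ratio test, |a_{m+1}/a_m| = [(2m + 9)/(2(m+1) + 9)] · 11/3 → 11/3.
Convergence for |x − 4| · 11/3 < 1, i.e. |x − 4| < 3/11. So R = 3/11.
Check x = 47/11: the terms alternate in sign and decrease monotonically to 0 in absolute value (size ~ c/m), so the alternating series test gives convergence.
Endpoint x = 41/11: comparison with the harmonic series Σ 1/m shows the series diverges.

(41/11, 47/11]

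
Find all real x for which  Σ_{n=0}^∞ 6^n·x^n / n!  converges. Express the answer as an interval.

(−∞, ∞)

Apply the ratio test: |a_{n+1}| / |a_n| = 6 · 1/(n+1), which tends to 0 as n → ∞.
The ratio tends to 0 regardless of x, hence R = ∞.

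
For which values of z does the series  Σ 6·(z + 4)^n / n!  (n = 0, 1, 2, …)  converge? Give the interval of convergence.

Ratio test: |a_{n+1}/a_n| = 6/6 · 1/(n+1) → 0 as n → ∞.
The limit is 0, so the series converges for all z; R = ∞.

(−∞, ∞)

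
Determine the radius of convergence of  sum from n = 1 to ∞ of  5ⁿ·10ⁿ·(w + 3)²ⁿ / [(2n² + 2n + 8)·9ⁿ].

R = 3√2/10

Apply the ratio test: |a_{n+1}| / |a_n| = [(2n² + 2n + 8)/(2(n+1)² + 2(n+1) + 8)] · 5·10/9, which tends to 50/9 as n → ∞.
Writing y = (w + 3)², the series in y has radius 9/50, so |w + 3| < √(9/50) and R = 3√2/10.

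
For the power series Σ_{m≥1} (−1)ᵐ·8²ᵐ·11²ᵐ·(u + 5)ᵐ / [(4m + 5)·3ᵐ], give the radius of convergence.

The ratio of consecutive coefficients is [(4m + 5)/(4(m+1) + 5)] · 64·121/3 → 7744/3.
Convergence for |u + 5| · 7744/3 < 1, i.e. |u + 5| < 3/7744. So R = 3/7744.

R = 3/7744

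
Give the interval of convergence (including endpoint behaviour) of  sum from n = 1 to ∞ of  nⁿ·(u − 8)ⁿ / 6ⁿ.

{8}

Applying the root test, |a_n|^(1/n) = n/6 → ∞.
Since the n-th root of |a_n| is unbounded, the series converges only at u = 8; R = 0.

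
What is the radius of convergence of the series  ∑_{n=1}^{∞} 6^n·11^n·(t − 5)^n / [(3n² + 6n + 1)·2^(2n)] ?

R = 2/33

Ratio test: |a_{n+1}/a_n| = [(3n² + 6n + 1)/(3(n+1)² + 6(n+1) + 1)] · 6·11/4 → 33/2 as n → ∞.
Hence the series converges for |t − 5| < 1/(33/2) = 2/33, so the radius of convergence is 2/33.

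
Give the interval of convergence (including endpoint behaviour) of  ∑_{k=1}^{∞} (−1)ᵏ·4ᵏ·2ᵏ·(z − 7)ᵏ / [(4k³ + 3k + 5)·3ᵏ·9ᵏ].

Apply the ratio test: |a_{k+1}| / |a_k| = [(4k³ + 3k + 5)/(4(k+1)³ + 3(k+1) + 5)] · 4·2/(3·9), which tends to 8/27 as k → ∞.
Convergence for |z − 7| · 8/27 < 1, i.e. |z − 7| < 27/8. So R = 27/8.
Check z = 83/8: the terms are on the order of 1/k³, so the series converges absolutely by comparison with the p-series (p = 3 > 1).
When z = 29/8, the terms are on the order of 1/k³, so the series converges absolutely by comparison with the p-series (p = 3 > 1).

[29/8, 83/8]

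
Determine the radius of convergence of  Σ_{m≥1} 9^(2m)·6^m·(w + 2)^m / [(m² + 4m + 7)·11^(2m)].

R = 121/486

Apply the ratio test: |a_{m+1}| / |a_m| = [(m² + 4m + 7)/((m+1)² + 4(m+1) + 7)] · 81·6/121, which tends to 486/121 as m → ∞.
Convergence for |w + 2| · 486/121 < 1, i.e. |w + 2| < 121/486. So R = 121/486.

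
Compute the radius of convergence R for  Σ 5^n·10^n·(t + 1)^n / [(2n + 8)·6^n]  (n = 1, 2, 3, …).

Apply the ratio test: |a_{n+1}| / |a_n| = [(2n + 8)/(2(n+1) + 8)] · 5·10/6, which tends to 25/3 as n → ∞.
Hence the series converges for |t + 1| < 1/(25/3) = 3/25, so the radius of convergence is 3/25.

R = 3/25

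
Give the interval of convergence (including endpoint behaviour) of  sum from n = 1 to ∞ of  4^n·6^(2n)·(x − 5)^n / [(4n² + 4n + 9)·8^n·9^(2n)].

[1/2, 19/2]

By the ratio test, |a_{n+1}/a_n| = [(4n² + 4n + 9)/(4(n+1)² + 4(n+1) + 9)] · 4·36/(8·81) → 2/9.
The series converges when 2/9 · |x − 5| < 1, giving R = 9/2.
When x = 19/2, the terms are on the order of 1/n², so the series converges absolutely by comparison with the p-series (p = 2 > 1).
Endpoint x = 1/2: the terms are on the order of 1/n², so the series converges absolutely by comparison with the p-series (p = 2 > 1).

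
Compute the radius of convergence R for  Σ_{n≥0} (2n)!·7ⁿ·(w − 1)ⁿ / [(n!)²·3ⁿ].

Ratio test: |a_{n+1}/a_n| = (2n+1)·(2n+2)/(n+1)² · 7/3 → 28/3 as n → ∞.
The series converges when 28/3 · |w − 1| < 1, giving R = 3/28.

R = 3/28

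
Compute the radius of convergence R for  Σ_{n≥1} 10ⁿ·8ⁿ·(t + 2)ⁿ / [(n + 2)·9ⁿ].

Apply the ratio test: |a_{n+1}| / |a_n| = [(n + 2)/((n+1) + 2)] · 10·8/9, which tends to 80/9 as n → ∞.
The series converges when 80/9 · |t + 2| < 1, giving R = 9/80.

R = 9/80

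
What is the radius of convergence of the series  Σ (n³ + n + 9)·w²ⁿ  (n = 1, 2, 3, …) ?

R = 1

Apply the ratio test: |a_{n+1}| / |a_n| = ((n+1)³ + (n+1) + 9)/(n³ + n + 9), which tends to 1 as n → ∞.
Since the exponent of w increases by 2 each term, convergence requires |w|² < 1, hence R = 1.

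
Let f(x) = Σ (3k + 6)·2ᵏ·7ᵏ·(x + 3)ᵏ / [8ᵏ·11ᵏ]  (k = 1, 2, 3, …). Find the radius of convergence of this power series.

The ratio of consecutive coefficients is [(3(k+1) + 6)/(3k + 6)] · 2·7/(8·11) → 7/44.
Convergence for |x + 3| · 7/44 < 1, i.e. |x + 3| < 44/7. So R = 44/7.

R = 44/7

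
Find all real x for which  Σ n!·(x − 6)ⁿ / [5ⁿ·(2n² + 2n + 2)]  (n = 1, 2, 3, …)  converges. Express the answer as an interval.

{6}

Apply the ratio test: |a_{n+1}| / |a_n| = (n+1) · 1/5 · (2n² + 2n + 2)/(2(n+1)² + 2(n+1) + 2), which tends to ∞ as n → ∞.
Since the ratio → ∞, the series diverges for every x ≠ 6, and R = 0.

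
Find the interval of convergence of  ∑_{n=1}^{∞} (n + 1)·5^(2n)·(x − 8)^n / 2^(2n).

The ratio of consecutive coefficients is [((n+1) + 1)/(n + 1)] · 25/4 → 25/4.
Convergence for |x − 8| · 25/4 < 1, i.e. |x − 8| < 4/25. So R = 4/25.
When x = 204/25, the terms have absolute value of order n, which does not tend to 0, so the series diverges by the divergence test.
At x = 196/25: the terms have absolute value of order n, which does not tend to 0, so the series diverges by the divergence test.

(196/25, 204/25)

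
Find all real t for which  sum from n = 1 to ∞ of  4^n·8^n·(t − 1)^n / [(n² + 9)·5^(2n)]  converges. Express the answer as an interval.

[7/32, 57/32]

By the ratio test, |a_{n+1}/a_n| = [(n² + 9)/((n+1)² + 9)] · 4·8/25 → 32/25.
Thus R = 1/(32/25) = 25/32.
When t = 57/32, the series is dominated by a constant times Σ 1/n², which converges (p = 2 > 1).
Endpoint t = 7/32: the series is dominated by a constant times Σ 1/n², which converges (p = 2 > 1).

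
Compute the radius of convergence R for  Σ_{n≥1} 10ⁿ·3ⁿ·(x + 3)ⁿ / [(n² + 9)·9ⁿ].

R = 3/10

Apply the ratio test: |a_{n+1}| / |a_n| = [(n² + 9)/((n+1)² + 9)] · 10·3/9, which tends to 10/3 as n → ∞.
Thus R = 1/(10/3) = 3/10.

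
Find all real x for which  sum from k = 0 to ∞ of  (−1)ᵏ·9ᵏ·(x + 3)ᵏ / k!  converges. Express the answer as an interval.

By the ratio test, |a_{k+1}/a_k| = 9 · 1/(k+1) → 0.
Since the limit is 0 < 1 for every x, the series converges on all of ℝ and R = ∞.

(−∞, ∞)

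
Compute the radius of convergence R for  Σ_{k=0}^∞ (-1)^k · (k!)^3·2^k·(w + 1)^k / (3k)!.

Apply the ratio test: |a_{k+1}| / |a_k| = (k+1)³/[(3k+1)·(3k+2)·(3k+3)] · 2, which tends to 2/27 as k → ∞.
Convergence for |w + 1| · 2/27 < 1, i.e. |w + 1| < 27/2. So R = 27/2.

R = 27/2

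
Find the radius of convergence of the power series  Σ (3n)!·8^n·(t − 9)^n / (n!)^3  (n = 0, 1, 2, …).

The ratio of consecutive coefficients is (3n+1)·(3n+2)·(3n+3)/(n+1)³ · 8 → 216.
The series converges when 216 · |t − 9| < 1, giving R = 1/216.

R = 1/216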